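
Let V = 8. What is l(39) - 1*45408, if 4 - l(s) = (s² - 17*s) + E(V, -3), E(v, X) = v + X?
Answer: -46267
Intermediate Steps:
E(v, X) = X + v
l(s) = -1 - s² + 17*s (l(s) = 4 - ((s² - 17*s) + (-3 + 8)) = 4 - ((s² - 17*s) + 5) = 4 - (5 + s² - 17*s) = 4 + (-5 - s² + 17*s) = -1 - s² + 17*s)
l(39) - 1*45408 = (-1 - 1*39² + 17*39) - 1*45408 = (-1 - 1*1521 + 663) - 45408 = (-1 - 1521 + 663) - 45408 = -859 - 45408 = -46267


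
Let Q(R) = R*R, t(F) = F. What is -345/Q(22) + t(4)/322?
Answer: -54577/77924 ≈ -0.70039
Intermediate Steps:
Q(R) = R²
-345/Q(22) + t(4)/322 = -345/(22²) + 4/322 = -345/484 + 4*(1/322) = -345*1/484 + 2/161 = -345/484 + 2/161 = -54577/77924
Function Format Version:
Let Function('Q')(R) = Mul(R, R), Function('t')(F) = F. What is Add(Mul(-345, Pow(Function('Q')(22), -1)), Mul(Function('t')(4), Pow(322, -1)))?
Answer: Rational(-54577, 77924) ≈ -0.70039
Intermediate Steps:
Function('Q')(R) = Pow(R, 2)
Add(Mul(-345, Pow(Function('Q')(22), -1)), Mul(Function('t')(4), Pow(322, -1))) = Add(Mul(-345, Pow(Pow(22, 2), -1)), Mul(4, Pow(322, -1))) = Add(Mul(-345, Pow(484, -1)), Mul(4, Rational(1, 322))) = Add(Mul(-345, Rational(1, 484)), Rational(2, 161)) = Add(Rational(-345, 484), Rational(2, 161)) = Rational(-54577, 77924)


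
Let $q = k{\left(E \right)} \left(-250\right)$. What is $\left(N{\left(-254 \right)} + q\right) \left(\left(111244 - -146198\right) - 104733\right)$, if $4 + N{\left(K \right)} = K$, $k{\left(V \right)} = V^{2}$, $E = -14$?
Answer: $-7522139922$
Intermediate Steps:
$N{\left(K \right)} = -4 + K$
$q = -49000$ ($q = \left(-14\right)^{2} \left(-250\right) = 196 \left(-250\right) = -49000$)
$\left(N{\left(-254 \right)} + q\right) \left(\left(111244 - -146198\right) - 104733\right) = \left(\left(-4 - 254\right) - 49000\right) \left(\left(111244 - -146198\right) - 104733\right) = \left(-258 - 49000\right) \left(\left(111244 + 146198\right) - 104733\right) = - 49258 \left(257442 - 104733\right) = \left(-49258\right) 152709 = -7522139922$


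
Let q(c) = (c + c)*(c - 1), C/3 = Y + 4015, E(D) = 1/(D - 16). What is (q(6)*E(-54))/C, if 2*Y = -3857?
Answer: -4/29211 ≈ -0.00013693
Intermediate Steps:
Y = -3857/2 (Y = (1/2)*(-3857) = -3857/2 ≈ -1928.5)
E(D) = 1/(-16 + D)
C = 12519/2 (C = 3*(-3857/2 + 4015) = 3*(4173/2) = 12519/2 ≈ 6259.5)
q(c) = 2*c*(-1 + c) (q(c) = (2*c)*(-1 + c) = 2*c*(-1 + c))
(q(6)*E(-54))/C = ((2*6*(-1 + 6))/(-16 - 54))/(12519/2) = ((2*6*5)/(-70))*(2/12519) = (60*(-1/70))*(2/12519) = -6/7*2/12519 = -4/29211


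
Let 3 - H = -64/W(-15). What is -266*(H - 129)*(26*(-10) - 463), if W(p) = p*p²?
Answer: -27265179284/1125 ≈ -2.4236e+7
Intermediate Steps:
W(p) = p³
H = 10061/3375 (H = 3 - (-64)/((-15)³) = 3 - (-64)/(-3375) = 3 - (-64)*(-1)/3375 = 3 - 1*64/3375 = 3 - 64/3375 = 10061/3375 ≈ 2.9810)
-266*(H - 129)*(26*(-10) - 463) = -266*(10061/3375 - 129)*(26*(-10) - 463) = -(-113133524)*(-260 - 463)/3375 = -(-113133524)*(-723)/3375 = -266*102500674/1125 = -27265179284/1125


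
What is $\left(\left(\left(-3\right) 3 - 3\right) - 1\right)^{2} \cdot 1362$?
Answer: $230178$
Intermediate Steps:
$\left(\left(\left(-3\right) 3 - 3\right) - 1\right)^{2} \cdot 1362 = \left(\left(-9 - 3\right) - 1\right)^{2} \cdot 1362 = \left(-12 - 1\right)^{2} \cdot 1362 = \left(-13\right)^{2} \cdot 1362 = 169 \cdot 1362 = 230178$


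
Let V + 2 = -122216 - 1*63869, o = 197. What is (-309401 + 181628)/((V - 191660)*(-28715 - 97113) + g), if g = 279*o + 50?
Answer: -42591/15843734843 ≈ -2.6882e-6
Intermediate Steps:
V = -186087 (V = -2 + (-122216 - 1*63869) = -2 + (-122216 - 63869) = -2 - 186085 = -186087)
g = 55013 (g = 279*197 + 50 = 54963 + 50 = 55013)
(-309401 + 181628)/((V - 191660)*(-28715 - 97113) + g) = (-309401 + 181628)/((-186087 - 191660)*(-28715 - 97113) + 55013) = -127773/(-377747*(-125828) + 55013) = -127773/(47531149516 + 55013) = -127773/47531204529 = -127773*1/47531204529 = -42591/15843734843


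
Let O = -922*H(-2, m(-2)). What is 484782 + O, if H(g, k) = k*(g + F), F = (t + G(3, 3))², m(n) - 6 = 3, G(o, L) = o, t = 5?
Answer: -29694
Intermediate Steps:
m(n) = 9 (m(n) = 6 + 3 = 9)
F = 64 (F = (5 + 3)² = 8² = 64)
H(g, k) = k*(64 + g) (H(g, k) = k*(g + 64) = k*(64 + g))
O = -514476 (O = -8298*(64 - 2) = -8298*62 = -922*558 = -514476)
484782 + O = 484782 - 514476 = -29694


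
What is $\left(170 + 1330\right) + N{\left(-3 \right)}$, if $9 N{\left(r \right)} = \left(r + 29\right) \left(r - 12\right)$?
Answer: $\frac{4370}{3} \approx 1456.7$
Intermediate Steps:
$N{\left(r \right)} = \frac{\left(-12 + r\right) \left(29 + r\right)}{9}$ ($N{\left(r \right)} = \frac{\left(r + 29\right) \left(r - 12\right)}{9} = \frac{\left(29 + r\right) \left(-12 + r\right)}{9} = \frac{\left(-12 + r\right) \left(29 + r\right)}{9}$)
$\left(170 + 1330\right) + N{\left(-3 \right)} = \left(170 + 1330\right) + \left(- \frac{116}{3} + \frac{\left(-3\right)^{2}}{9} + \frac{17}{9} \left(-3\right)\right) = 1500 - \frac{130}{3} = \frac{4370}{3}$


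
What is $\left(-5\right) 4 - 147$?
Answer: $-167$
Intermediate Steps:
$\left(-5\right) 4 - 147 = -20 - 147 = -167$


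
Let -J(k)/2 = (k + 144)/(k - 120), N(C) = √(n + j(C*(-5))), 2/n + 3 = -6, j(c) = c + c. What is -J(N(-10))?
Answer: -156418/64351 - 792*√898/64351 ≈ -2.7995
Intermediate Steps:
j(c) = 2*c
n = -2/9 (n = 2/(-3 - 6) = 2/(-9) = 2*(-⅑) = -2/9 ≈ -0.22222)
N(C) = √(-2/9 - 10*C) (N(C) = √(-2/9 + 2*(C*(-5))) = √(-2/9 + 2*(-5*C)) = √(-2/9 - 10*C))
J(k) = -2*(144 + k)/(-120 + k) (J(k) = -2*(k + 144)/(k - 120) = -2*(144 + k)/(-120 + k))
-J(N(-10)) = -2*(-144 - √(-2 - 90*(-10))/3)/(-120 + √(-2 - 90*(-10))/3) = -2*(-144 - √(-2 + 900)/3)/(-120 + √(-2 + 900)/3) = -2*(-144 - √898/3)/(-120 + √898/3)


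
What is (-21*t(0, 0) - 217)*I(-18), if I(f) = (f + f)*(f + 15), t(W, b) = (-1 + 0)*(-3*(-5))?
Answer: 10584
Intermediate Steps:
t(W, b) = -15 (t(W, b) = -1*15 = -15)
I(f) = 2*f*(15 + f) (I(f) = (2*f)*(15 + f) = 2*f*(15 + f))
(-21*t(0, 0) - 217)*I(-18) = (-21*(-15) - 217)*(2*(-18)*(15 - 18)) = (315 - 217)*(2*(-18)*(-3)) = 98*108 = 10584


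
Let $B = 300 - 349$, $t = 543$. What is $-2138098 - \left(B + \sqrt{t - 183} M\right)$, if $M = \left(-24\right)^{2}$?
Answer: $-2138049 - 3456 \sqrt{10} \approx -2.149 \cdot 10^{6}$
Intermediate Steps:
$B = -49$
$M = 576$
$-2138098 - \left(B + \sqrt{t - 183} M\right) = -2138098 - \left(-49 + \sqrt{543 - 183} \cdot 576\right) = -2138098 - \left(-49 + \sqrt{360} \cdot 576\right) = -2138098 - \left(-49 + 6 \sqrt{10} \cdot 576\right) = -2138098 - \left(-49 + 3456 \sqrt{10}\right) = -2138098 + \left(49 - 3456 \sqrt{10}\right) = -2138049 - 3456 \sqrt{10}$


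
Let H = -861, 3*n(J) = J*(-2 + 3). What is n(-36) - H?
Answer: 849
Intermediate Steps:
n(J) = J/3 (n(J) = (J*(-2 + 3))/3 = (J*1)/3 = J/3)
n(-36) - H = (⅓)*(-36) - 1*(-861) = -12 + 861 = 849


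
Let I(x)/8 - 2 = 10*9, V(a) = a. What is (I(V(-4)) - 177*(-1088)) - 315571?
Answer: -122259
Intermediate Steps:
I(x) = 736 (I(x) = 16 + 8*(10*9) = 16 + 8*90 = 16 + 720 = 736)
(I(V(-4)) - 177*(-1088)) - 315571 = (736 - 177*(-1088)) - 315571 = (736 + 192576) - 315571 = 193312 - 315571 = -122259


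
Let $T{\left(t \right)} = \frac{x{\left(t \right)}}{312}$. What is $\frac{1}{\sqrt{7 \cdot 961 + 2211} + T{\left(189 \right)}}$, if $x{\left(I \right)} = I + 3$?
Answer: $- \frac{52}{755229} + \frac{169 \sqrt{8938}}{1510458} \approx 0.010509$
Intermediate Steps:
$x{\left(I \right)} = 3 + I$
$T{\left(t \right)} = \frac{1}{104} + \frac{t}{312}$ ($T{\left(t \right)} = \frac{3 + t}{312} = \left(3 + t\right) \frac{1}{312} = \frac{1}{104} + \frac{t}{312}$)
$\frac{1}{\sqrt{7 \cdot 961 + 2211} + T{\left(189 \right)}} = \frac{1}{\sqrt{7 \cdot 961 + 2211} + \left(\frac{1}{104} + \frac{1}{312} \cdot 189\right)} = \frac{1}{\sqrt{6727 + 2211} + \left(\frac{1}{104} + \frac{63}{104}\right)} = \frac{1}{\sqrt{8938} + \frac{8}{13}} = \frac{1}{\frac{8}{13} + \sqrt{8938}}$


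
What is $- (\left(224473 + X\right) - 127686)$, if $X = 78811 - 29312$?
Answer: $-146286$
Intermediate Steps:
$X = 49499$
$- (\left(224473 + X\right) - 127686) = - (\left(224473 + 49499\right) - 127686) = - (273972 - 127686) = \left(-1\right) 146286 = -146286$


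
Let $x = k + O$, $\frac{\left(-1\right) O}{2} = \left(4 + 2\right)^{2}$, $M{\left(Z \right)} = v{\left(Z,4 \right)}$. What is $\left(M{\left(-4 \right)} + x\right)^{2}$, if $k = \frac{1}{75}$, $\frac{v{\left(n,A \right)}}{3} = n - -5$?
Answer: $\frac{26770276}{5625} \approx 4759.2$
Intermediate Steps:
$v{\left(n,A \right)} = 15 + 3 n$ ($v{\left(n,A \right)} = 3 \left(n - -5\right) = 3 \left(n + 5\right) = 3 \left(5 + n\right) = 15 + 3 n$)
$M{\left(Z \right)} = 15 + 3 Z$
$k = \frac{1}{75} \approx 0.013333$
$O = -72$ ($O = - 2 \left(4 + 2\right)^{2} = - 2 \cdot 6^{2} = \left(-2\right) 36 = -72$)
$x = - \frac{5399}{75}$ ($x = \frac{1}{75} - 72 = - \frac{5399}{75} \approx -71.987$)
$\left(M{\left(-4 \right)} + x\right)^{2} = \left(\left(15 + 3 \left(-4\right)\right) - \frac{5399}{75}\right)^{2} = \left(\left(15 - 12\right) - \frac{5399}{75}\right)^{2} = \left(3 - \frac{5399}{75}\right)^{2} = \left(- \frac{5174}{75}\right)^{2} = \frac{26770276}{5625}$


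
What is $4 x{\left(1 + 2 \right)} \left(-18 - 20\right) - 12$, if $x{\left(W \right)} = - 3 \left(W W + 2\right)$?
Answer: $5004$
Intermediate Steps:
$x{\left(W \right)} = -6 - 3 W^{2}$ ($x{\left(W \right)} = - 3 \left(W^{2} + 2\right) = - 3 \left(2 + W^{2}\right) = -6 - 3 W^{2}$)
$4 x{\left(1 + 2 \right)} \left(-18 - 20\right) - 12 = 4 \left(-6 - 3 \left(1 + 2\right)^{2}\right) \left(-18 - 20\right) - 12 = 4 \left(-6 - 3 \cdot 3^{2}\right) \left(-18 - 20\right) - 12 = 4 \left(-6 - 27\right) \left(-38\right) - 12 = 4 \left(-33\right) \left(-38\right) - 12 = \left(-132\right) \left(-38\right) - 12 = 5016 - 12 = 5004$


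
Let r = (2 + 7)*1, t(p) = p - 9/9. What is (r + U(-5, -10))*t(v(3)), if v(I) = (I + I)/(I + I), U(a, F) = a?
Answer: 0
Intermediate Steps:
v(I) = 1 (v(I) = (2*I)/((2*I)) = (2*I)*(1/(2*I)) = 1)
t(p) = -1 + p (t(p) = p - 9*⅑ = p - 1 = -1 + p)
r = 9 (r = 9*1 = 9)
(r + U(-5, -10))*t(v(3)) = (9 - 5)*(-1 + 1) = 4*0 = 0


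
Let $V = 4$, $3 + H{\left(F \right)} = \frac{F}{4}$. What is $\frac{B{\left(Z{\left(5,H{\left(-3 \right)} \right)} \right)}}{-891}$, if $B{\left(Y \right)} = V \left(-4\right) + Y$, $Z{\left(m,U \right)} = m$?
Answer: $\frac{1}{81} \approx 0.012346$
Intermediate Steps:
$H{\left(F \right)} = -3 + \frac{F}{4}$
$B{\left(Y \right)} = -16 + Y$ ($B{\left(Y \right)} = 4 \left(-4\right) + Y = -16 + Y$)
$\frac{B{\left(Z{\left(5,H{\left(-3 \right)} \right)} \right)}}{-891} = \frac{-16 + 5}{-891} = \left(-11\right) \left(- \frac{1}{891}\right) = \frac{1}{81}$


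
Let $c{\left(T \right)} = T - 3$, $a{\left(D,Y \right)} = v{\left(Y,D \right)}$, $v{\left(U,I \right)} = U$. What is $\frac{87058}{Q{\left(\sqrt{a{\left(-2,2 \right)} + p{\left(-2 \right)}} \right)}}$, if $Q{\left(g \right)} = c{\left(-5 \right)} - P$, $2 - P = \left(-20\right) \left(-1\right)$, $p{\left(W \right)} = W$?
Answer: $\frac{43529}{5} \approx 8705.8$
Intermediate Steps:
$a{\left(D,Y \right)} = Y$
$c{\left(T \right)} = -3 + T$
$P = -18$ ($P = 2 - \left(-20\right) \left(-1\right) = 2 - 20 = -18$)
$Q{\left(g \right)} = 10$ ($Q{\left(g \right)} = \left(-3 - 5\right) - -18 = -8 + 18 = 10$)
$\frac{87058}{Q{\left(\sqrt{a{\left(-2,2 \right)} + p{\left(-2 \right)}} \right)}} = \frac{87058}{10} = 87058 \cdot \frac{1}{10} = \frac{43529}{5}$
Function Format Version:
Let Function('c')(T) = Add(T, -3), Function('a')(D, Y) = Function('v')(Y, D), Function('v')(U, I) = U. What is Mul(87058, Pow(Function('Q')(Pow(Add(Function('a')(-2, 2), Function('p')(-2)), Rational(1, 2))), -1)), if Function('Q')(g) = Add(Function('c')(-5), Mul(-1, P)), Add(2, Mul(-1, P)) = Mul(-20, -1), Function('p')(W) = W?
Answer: Rational(43529, 5) ≈ 8705.8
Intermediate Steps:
Function('a')(D, Y) = Y
Function('c')(T) = Add(-3, T)
P = -18 (P = Add(2, Mul(-1, Mul(-20, -1))) = Add(2, Mul(-1, 20)) = Add(2, -20) = -18)
Function('Q')(g) = 10 (Function('Q')(g) = Add(Add(-3, -5), Mul(-1, -18)) = Add(-8, 18) = 10)
Mul(87058, Pow(Function('Q')(Pow(Add(Function('a')(-2, 2), Function('p')(-2)), Rational(1, 2))), -1)) = Mul(87058, Pow(10, -1)) = Mul(87058, Rational(1, 10)) = Rational(43529, 5)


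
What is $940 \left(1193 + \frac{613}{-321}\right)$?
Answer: $\frac{359399600}{321} \approx 1.1196 \cdot 10^{6}$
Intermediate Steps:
$940 \left(1193 + \frac{613}{-321}\right) = 940 \left(1193 + 613 \left(- \frac{1}{321}\right)\right) = 940 \left(1193 - \frac{613}{321}\right) = 940 \cdot \frac{382340}{321} = \frac{359399600}{321}$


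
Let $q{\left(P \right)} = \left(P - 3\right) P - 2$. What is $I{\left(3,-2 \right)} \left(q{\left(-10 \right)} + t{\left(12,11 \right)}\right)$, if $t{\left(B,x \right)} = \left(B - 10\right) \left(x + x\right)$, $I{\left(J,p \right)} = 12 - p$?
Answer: $2408$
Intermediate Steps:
$t{\left(B,x \right)} = 2 x \left(-10 + B\right)$ ($t{\left(B,x \right)} = \left(-10 + B\right) 2 x = 2 x \left(-10 + B\right)$)
$q{\left(P \right)} = -2 + P \left(-3 + P\right)$ ($q{\left(P \right)} = \left(P - 3\right) P - 2 = \left(-3 + P\right) P - 2 = P \left(-3 + P\right) - 2 = -2 + P \left(-3 + P\right)$)
$I{\left(3,-2 \right)} \left(q{\left(-10 \right)} + t{\left(12,11 \right)}\right) = \left(12 - -2\right) \left(\left(-2 + \left(-10\right)^{2} - -30\right) + 2 \cdot 11 \left(-10 + 12\right)\right) = \left(12 + 2\right) \left(\left(-2 + 100 + 30\right) + 2 \cdot 11 \cdot 2\right) = 14 \left(128 + 44\right) = 14 \cdot 172 = 2408$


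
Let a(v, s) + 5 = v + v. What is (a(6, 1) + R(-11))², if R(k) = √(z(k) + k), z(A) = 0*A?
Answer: (7 + I*√11)² ≈ 38.0 + 46.433*I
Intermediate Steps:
z(A) = 0
a(v, s) = -5 + 2*v (a(v, s) = -5 + (v + v) = -5 + 2*v)
R(k) = √k (R(k) = √(0 + k) = √k)
(a(6, 1) + R(-11))² = ((-5 + 2*6) + √(-11))² = ((-5 + 12) + I*√11)² = (7 + I*√11)²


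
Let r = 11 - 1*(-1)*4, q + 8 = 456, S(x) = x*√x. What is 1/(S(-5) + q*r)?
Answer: 1344/9031705 + I*√5/9031705 ≈ 0.00014881 + 2.4758e-7*I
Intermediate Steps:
S(x) = x^(3/2)
q = 448 (q = -8 + 456 = 448)
r = 15 (r = 11 + 1*4 = 11 + 4 = 15)
1/(S(-5) + q*r) = 1/((-5)^(3/2) + 448*15) = 1/(-5*I*√5 + 6720) = 1/(6720 - 5*I*√5)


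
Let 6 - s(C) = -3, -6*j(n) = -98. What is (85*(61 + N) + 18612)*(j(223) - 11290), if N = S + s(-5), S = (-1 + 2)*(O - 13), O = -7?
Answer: -773215702/3 ≈ -2.5774e+8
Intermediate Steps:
j(n) = 49/3 (j(n) = -⅙*(-98) = 49/3)
s(C) = 9 (s(C) = 6 - 1*(-3) = 6 + 3 = 9)
S = -20 (S = (-1 + 2)*(-7 - 13) = 1*(-20) = -20)
N = -11 (N = -20 + 9 = -11)
(85*(61 + N) + 18612)*(j(223) - 11290) = (85*(61 - 11) + 18612)*(49/3 - 11290) = (85*50 + 18612)*(-33821/3) = (4250 + 18612)*(-33821/3) = 22862*(-33821/3) = -773215702/3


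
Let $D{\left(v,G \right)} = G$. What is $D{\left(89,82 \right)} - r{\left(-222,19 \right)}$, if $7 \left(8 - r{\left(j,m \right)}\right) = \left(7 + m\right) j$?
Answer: $- \frac{5254}{7} \approx -750.57$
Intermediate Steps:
$r{\left(j,m \right)} = 8 - \frac{j \left(7 + m\right)}{7}$ ($r{\left(j,m \right)} = 8 - \frac{\left(7 + m\right) j}{7} = 8 - \frac{j \left(7 + m\right)}{7}$)
$D{\left(89,82 \right)} - r{\left(-222,19 \right)} = 82 - \left(8 - -222 - \left(- \frac{222}{7}\right) 19\right) = 82 - \left(8 + 222 + \frac{4218}{7}\right) = 82 - \frac{5828}{7} = - \frac{5254}{7}$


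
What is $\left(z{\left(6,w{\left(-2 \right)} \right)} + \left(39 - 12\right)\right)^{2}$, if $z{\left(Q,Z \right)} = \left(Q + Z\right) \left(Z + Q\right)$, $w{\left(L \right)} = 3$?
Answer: $11664$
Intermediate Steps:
$z{\left(Q,Z \right)} = \left(Q + Z\right)^{2}$ ($z{\left(Q,Z \right)} = \left(Q + Z\right) \left(Q + Z\right) = \left(Q + Z\right)^{2}$)
$\left(z{\left(6,w{\left(-2 \right)} \right)} + \left(39 - 12\right)\right)^{2} = \left(\left(6 + 3\right)^{2} + \left(39 - 12\right)\right)^{2} = \left(9^{2} + 27\right)^{2} = \left(81 + 27\right)^{2} = 108^{2} = 11664$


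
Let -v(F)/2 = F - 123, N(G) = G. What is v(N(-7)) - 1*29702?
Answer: -29442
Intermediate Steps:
v(F) = 246 - 2*F (v(F) = -2*(F - 123) = -2*(-123 + F) = 246 - 2*F)
v(N(-7)) - 1*29702 = (246 - 2*(-7)) - 1*29702 = (246 + 14) - 29702 = 260 - 29702 = -29442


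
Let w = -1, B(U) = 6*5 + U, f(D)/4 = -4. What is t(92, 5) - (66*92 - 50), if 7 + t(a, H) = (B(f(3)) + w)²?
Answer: -5860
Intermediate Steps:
f(D) = -16 (f(D) = 4*(-4) = -16)
B(U) = 30 + U
t(a, H) = 162 (t(a, H) = -7 + ((30 - 16) - 1)² = -7 + (14 - 1)² = -7 + 13² = -7 + 169 = 162)
t(92, 5) - (66*92 - 50) = 162 - (66*92 - 50) = 162 - (6072 - 50) = 162 - 1*6022 = 162 - 6022 = -5860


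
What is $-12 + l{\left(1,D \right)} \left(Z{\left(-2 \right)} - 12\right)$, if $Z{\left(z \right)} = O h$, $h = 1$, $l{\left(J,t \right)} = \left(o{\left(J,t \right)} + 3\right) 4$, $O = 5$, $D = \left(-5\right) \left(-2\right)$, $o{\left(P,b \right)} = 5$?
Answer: $-236$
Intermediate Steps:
$D = 10$
$l{\left(J,t \right)} = 32$ ($l{\left(J,t \right)} = \left(5 + 3\right) 4 = 8 \cdot 4 = 32$)
$Z{\left(z \right)} = 5$ ($Z{\left(z \right)} = 5 \cdot 1 = 5$)
$-12 + l{\left(1,D \right)} \left(Z{\left(-2 \right)} - 12\right) = -12 + 32 \left(5 - 12\right) = -12 + 32 \left(-7\right) = -12 - 224 = -236$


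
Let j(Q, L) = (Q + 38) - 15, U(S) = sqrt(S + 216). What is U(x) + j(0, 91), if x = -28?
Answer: 23 + 2*sqrt(47) ≈ 36.711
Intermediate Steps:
U(S) = sqrt(216 + S)
j(Q, L) = 23 + Q (j(Q, L) = (38 + Q) - 15 = 23 + Q)
U(x) + j(0, 91) = sqrt(216 - 28) + (23 + 0) = sqrt(188) + 23 = 2*sqrt(47) + 23 = 23 + 2*sqrt(47)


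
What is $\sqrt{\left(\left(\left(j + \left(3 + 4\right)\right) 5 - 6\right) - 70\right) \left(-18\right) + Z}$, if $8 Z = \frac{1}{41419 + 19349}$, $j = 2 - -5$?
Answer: $\frac{\sqrt{11078249683}}{10128} \approx 10.392$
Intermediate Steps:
$j = 7$ ($j = 2 + 5 = 7$)
$Z = \frac{1}{486144}$ ($Z = \frac{1}{8 \left(41419 + 19349\right)} = \frac{1}{8 \cdot 60768} = \frac{1}{8} \cdot \frac{1}{60768} = \frac{1}{486144} \approx 2.057 \cdot 10^{-6}$)
$\sqrt{\left(\left(\left(j + \left(3 + 4\right)\right) 5 - 6\right) - 70\right) \left(-18\right) + Z} = \sqrt{\left(\left(\left(7 + \left(3 + 4\right)\right) 5 - 6\right) - 70\right) \left(-18\right) + \frac{1}{486144}} = \sqrt{\left(\left(\left(7 + 7\right) 5 - 6\right) - 70\right) \left(-18\right) + \frac{1}{486144}} = \sqrt{\left(\left(14 \cdot 5 - 6\right) - 70\right) \left(-18\right) + \frac{1}{486144}} = \sqrt{\left(\left(70 - 6\right) - 70\right) \left(-18\right) + \frac{1}{486144}} = \sqrt{\left(64 - 70\right) \left(-18\right) + \frac{1}{486144}} = \sqrt{\left(-6\right) \left(-18\right) + \frac{1}{486144}} = \sqrt{108 + \frac{1}{486144}} = \sqrt{\frac{52503553}{486144}} = \frac{\sqrt{11078249683}}{10128}$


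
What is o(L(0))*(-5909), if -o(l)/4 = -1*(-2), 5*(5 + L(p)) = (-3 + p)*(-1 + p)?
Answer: 47272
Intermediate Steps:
L(p) = -5 + (-1 + p)*(-3 + p)/5 (L(p) = -5 + ((-3 + p)*(-1 + p))/5 = -5 + ((-1 + p)*(-3 + p))/5 = -5 + (-1 + p)*(-3 + p)/5)
o(l) = -8 (o(l) = -(-4)*(-2) = -4*2 = -8)
o(L(0))*(-5909) = -8*(-5909) = 47272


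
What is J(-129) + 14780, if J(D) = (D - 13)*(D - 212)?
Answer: 63202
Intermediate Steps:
J(D) = (-212 + D)*(-13 + D) (J(D) = (-13 + D)*(-212 + D) = (-212 + D)*(-13 + D))
J(-129) + 14780 = (2756 + (-129)**2 - 225*(-129)) + 14780 = (2756 + 16641 + 29025) + 14780 = 48422 + 14780 = 63202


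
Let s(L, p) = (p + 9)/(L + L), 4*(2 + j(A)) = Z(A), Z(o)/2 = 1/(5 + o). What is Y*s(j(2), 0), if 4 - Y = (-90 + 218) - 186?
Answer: -434/3 ≈ -144.67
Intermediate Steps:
Z(o) = 2/(5 + o)
j(A) = -2 + 1/(2*(5 + A)) (j(A) = -2 + (2/(5 + A))/4 = -2 + 1/(2*(5 + A)))
Y = 62 (Y = 4 - ((-90 + 218) - 186) = 4 - (128 - 186) = 4 - 1*(-58) = 4 + 58 = 62)
s(L, p) = (9 + p)/(2*L) (s(L, p) = (9 + p)/((2*L)) = (9 + p)*(1/(2*L)) = (9 + p)/(2*L))
Y*s(j(2), 0) = 62*((9 + 0)/(2*(((-19 - 4*2)/(2*(5 + 2)))))) = 62*((1/2)*9/((1/2)*(-19 - 8)/7)) = 62*((1/2)*9/((1/2)*(1/7)*(-27))) = 62*((1/2)*9/(-27/14)) = 62*((1/2)*(-14/27)*9) = 62*(-7/3) = -434/3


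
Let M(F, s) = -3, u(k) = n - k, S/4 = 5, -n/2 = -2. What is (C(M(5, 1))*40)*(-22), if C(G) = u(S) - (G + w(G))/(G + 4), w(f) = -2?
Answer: 9680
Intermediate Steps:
n = 4 (n = -2*(-2) = 4)
S = 20 (S = 4*5 = 20)
u(k) = 4 - k
C(G) = -16 - (-2 + G)/(4 + G) (C(G) = (4 - 1*20) - (G - 2)/(G + 4) = (4 - 20) - (-2 + G)/(4 + G) = -16 - (-2 + G)/(4 + G))
(C(M(5, 1))*40)*(-22) = (((-62 - 17*(-3))/(4 - 3))*40)*(-22) = (((-62 + 51)/1)*40)*(-22) = ((1*(-11))*40)*(-22) = -11*40*(-22) = -440*(-22) = 9680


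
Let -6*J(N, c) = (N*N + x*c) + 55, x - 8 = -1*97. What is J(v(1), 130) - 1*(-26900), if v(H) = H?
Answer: 28819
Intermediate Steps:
x = -89 (x = 8 - 1*97 = 8 - 97 = -89)
J(N, c) = -55/6 - N**2/6 + 89*c/6 (J(N, c) = -((N*N - 89*c) + 55)/6 = -((N**2 - 89*c) + 55)/6 = -(55 + N**2 - 89*c)/6 = -55/6 - N**2/6 + 89*c/6)
J(v(1), 130) - 1*(-26900) = (-55/6 - 1/6*1**2 + (89/6)*130) - 1*(-26900) = (-55/6 - 1/6*1 + 5785/3) + 26900 = (-55/6 - 1/6 + 5785/3) + 26900 = 1919 + 26900 = 28819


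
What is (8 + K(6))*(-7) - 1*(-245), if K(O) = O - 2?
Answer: 161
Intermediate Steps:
K(O) = -2 + O
(8 + K(6))*(-7) - 1*(-245) = (8 + (-2 + 6))*(-7) - 1*(-245) = (8 + 4)*(-7) + 245 = 12*(-7) + 245 = -84 + 245 = 161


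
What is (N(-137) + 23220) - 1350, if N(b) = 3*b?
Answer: 21459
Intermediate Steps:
(N(-137) + 23220) - 1350 = (3*(-137) + 23220) - 1350 = (-411 + 23220) - 1350 = 22809 - 1350 = 21459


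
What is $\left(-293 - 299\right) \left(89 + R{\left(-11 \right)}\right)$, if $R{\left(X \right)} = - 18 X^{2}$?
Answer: $1236688$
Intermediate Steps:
$\left(-293 - 299\right) \left(89 + R{\left(-11 \right)}\right) = \left(-293 - 299\right) \left(89 - 18 \left(-11\right)^{2}\right) = - 592 \left(89 - 2178\right) = \left(-592\right) \left(-2089\right) = 1236688$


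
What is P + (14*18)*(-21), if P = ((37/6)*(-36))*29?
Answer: -11730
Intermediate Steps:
P = -6438 (P = ((37*(⅙))*(-36))*29 = ((37/6)*(-36))*29 = -222*29 = -6438)
P + (14*18)*(-21) = -6438 + (14*18)*(-21) = -6438 + 252*(-21) = -6438 - 5292 = -11730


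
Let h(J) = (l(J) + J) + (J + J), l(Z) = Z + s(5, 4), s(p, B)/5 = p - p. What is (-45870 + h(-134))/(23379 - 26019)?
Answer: 23203/1320 ≈ 17.578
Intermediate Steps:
s(p, B) = 0 (s(p, B) = 5*(p - p) = 5*0 = 0)
l(Z) = Z (l(Z) = Z + 0 = Z)
h(J) = 4*J (h(J) = (J + J) + (J + J) = 2*J + 2*J = 4*J)
(-45870 + h(-134))/(23379 - 26019) = (-45870 + 4*(-134))/(23379 - 26019) = (-45870 - 536)/(-2640) = -46406*(-1/2640) = 23203/1320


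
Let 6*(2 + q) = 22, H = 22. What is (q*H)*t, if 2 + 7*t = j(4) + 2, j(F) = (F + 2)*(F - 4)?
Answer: 0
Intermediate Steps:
q = 5/3 (q = -2 + (⅙)*22 = -2 + 11/3 = 5/3 ≈ 1.6667)
j(F) = (-4 + F)*(2 + F) (j(F) = (2 + F)*(-4 + F) = (-4 + F)*(2 + F))
t = 0 (t = -2/7 + ((-8 + 4² - 2*4) + 2)/7 = -2/7 + ((-8 + 16 - 8) + 2)/7 = -2/7 + (0 + 2)/7 = -2/7 + (⅐)*2 = -2/7 + 2/7 = 0)
(q*H)*t = ((5/3)*22)*0 = (110/3)*0 = 0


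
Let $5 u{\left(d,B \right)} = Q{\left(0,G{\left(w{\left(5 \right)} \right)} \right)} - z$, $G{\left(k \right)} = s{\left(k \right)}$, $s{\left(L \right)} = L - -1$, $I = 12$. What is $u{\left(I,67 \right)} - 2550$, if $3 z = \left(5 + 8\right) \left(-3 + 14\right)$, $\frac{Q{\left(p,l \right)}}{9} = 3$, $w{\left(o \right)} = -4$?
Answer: $- \frac{38312}{15} \approx -2554.1$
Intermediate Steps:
$s{\left(L \right)} = 1 + L$ ($s{\left(L \right)} = L + 1 = 1 + L$)
$G{\left(k \right)} = 1 + k$
$Q{\left(p,l \right)} = 27$ ($Q{\left(p,l \right)} = 9 \cdot 3 = 27$)
$z = \frac{143}{3}$ ($z = \frac{\left(5 + 8\right) \left(-3 + 14\right)}{3} = \frac{13 \cdot 11}{3} = \frac{1}{3} \cdot 143 = \frac{143}{3} \approx 47.667$)
$u{\left(d,B \right)} = - \frac{62}{15}$ ($u{\left(d,B \right)} = \frac{27 - \frac{143}{3}}{5} = \frac{1}{5} \left(- \frac{62}{3}\right) = - \frac{62}{15}$)
$u{\left(I,67 \right)} - 2550 = - \frac{62}{15} - 2550 = - \frac{38312}{15}$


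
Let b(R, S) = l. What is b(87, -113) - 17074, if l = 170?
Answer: -16904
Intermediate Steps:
b(R, S) = 170
b(87, -113) - 17074 = 170 - 17074 = -16904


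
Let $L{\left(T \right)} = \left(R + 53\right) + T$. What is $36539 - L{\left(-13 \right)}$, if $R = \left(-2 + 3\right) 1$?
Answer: $36498$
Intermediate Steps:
$R = 1$ ($R = 1 \cdot 1 = 1$)
$L{\left(T \right)} = 54 + T$ ($L{\left(T \right)} = \left(1 + 53\right) + T = 54 + T$)
$36539 - L{\left(-13 \right)} = 36539 - \left(54 - 13\right) = 36539 - 41 = 36498$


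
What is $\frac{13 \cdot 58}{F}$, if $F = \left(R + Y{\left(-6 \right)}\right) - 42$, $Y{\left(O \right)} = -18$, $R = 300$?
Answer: $\frac{377}{120} \approx 3.1417$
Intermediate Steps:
$F = 240$ ($F = \left(300 - 18\right) - 42 = 282 - 42 = 240$)
$\frac{13 \cdot 58}{F} = \frac{13 \cdot 58}{240} = 754 \cdot \frac{1}{240} = \frac{377}{120}$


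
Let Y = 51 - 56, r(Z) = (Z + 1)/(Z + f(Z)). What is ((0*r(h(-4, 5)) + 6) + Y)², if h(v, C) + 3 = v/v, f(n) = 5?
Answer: 1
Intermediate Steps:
h(v, C) = -2 (h(v, C) = -3 + v/v = -3 + 1 = -2)
r(Z) = (1 + Z)/(5 + Z) (r(Z) = (Z + 1)/(Z + 5) = (1 + Z)/(5 + Z))
Y = -5
((0*r(h(-4, 5)) + 6) + Y)² = ((0*((1 - 2)/(5 - 2)) + 6) - 5)² = ((0*(-1/3) + 6) - 5)² = ((0*((⅓)*(-1)) + 6) - 5)² = ((0*(-⅓) + 6) - 5)² = ((0 + 6) - 5)² = (6 - 5)² = 1² = 1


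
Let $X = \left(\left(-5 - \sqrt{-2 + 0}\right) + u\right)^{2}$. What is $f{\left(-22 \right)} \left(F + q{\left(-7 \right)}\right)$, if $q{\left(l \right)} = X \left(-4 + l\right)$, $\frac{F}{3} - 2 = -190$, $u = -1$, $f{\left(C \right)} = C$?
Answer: $20636 + 2904 i \sqrt{2} \approx 20636.0 + 4106.9 i$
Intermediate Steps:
$X = \left(-6 - i \sqrt{2}\right)^{2}$ ($X = \left(\left(-5 - \sqrt{-2 + 0}\right) - 1\right)^{2} = \left(\left(-5 - \sqrt{-2}\right) - 1\right)^{2} = \left(\left(-5 - i \sqrt{2}\right) - 1\right)^{2} = \left(-6 - i \sqrt{2}\right)^{2} \approx 34.0 + 16.971 i$)
$F = -564$ ($F = 6 + 3 \left(-190\right) = 6 - 570 = -564$)
$q{\left(l \right)} = \left(6 + i \sqrt{2}\right)^{2} \left(-4 + l\right)$
$f{\left(-22 \right)} \left(F + q{\left(-7 \right)}\right) = - 22 \left(-564 + \left(6 + i \sqrt{2}\right)^{2} \left(-4 - 7\right)\right) = - 22 \left(-564 + \left(6 + i \sqrt{2}\right)^{2} \left(-11\right)\right) = - 22 \left(-564 - 11 \left(6 + i \sqrt{2}\right)^{2}\right) = 12408 + 242 \left(6 + i \sqrt{2}\right)^{2}$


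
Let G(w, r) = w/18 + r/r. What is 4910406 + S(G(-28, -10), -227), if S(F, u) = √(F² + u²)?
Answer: 4910406 + √4173874/9 ≈ 4.9106e+6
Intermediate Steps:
G(w, r) = 1 + w/18 (G(w, r) = w*(1/18) + 1 = w/18 + 1 = 1 + w/18)
4910406 + S(G(-28, -10), -227) = 4910406 + √((1 + (1/18)*(-28))² + (-227)²) = 4910406 + √((1 - 14/9)² + 51529) = 4910406 + √((-5/9)² + 51529) = 4910406 + √(25/81 + 51529) = 4910406 + √(4173874/81) = 4910406 + √4173874/9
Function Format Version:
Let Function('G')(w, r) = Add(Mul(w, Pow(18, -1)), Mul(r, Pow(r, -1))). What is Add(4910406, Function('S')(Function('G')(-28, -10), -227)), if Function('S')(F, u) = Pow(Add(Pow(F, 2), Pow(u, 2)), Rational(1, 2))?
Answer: Add(4910406, Mul(Rational(1, 9), Pow(4173874, Rational(1, 2)))) ≈ 4.9106e+6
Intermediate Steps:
Function('G')(w, r) = Add(1, Mul(Rational(1, 18), w)) (Function('G')(w, r) = Add(Mul(w, Rational(1, 18)), 1) = Add(Mul(Rational(1, 18), w), 1) = Add(1, Mul(Rational(1, 18), w)))
Add(4910406, Function('S')(Function('G')(-28, -10), -227)) = Add(4910406, Pow(Add(Pow(Add(1, Mul(Rational(1, 18), -28)), 2), Pow(-227, 2)), Rational(1, 2))) = Add(4910406, Pow(Add(Pow(Add(1, Rational(-14, 9)), 2), 51529), Rational(1, 2))) = Add(4910406, Pow(Add(Pow(Rational(-5, 9), 2), 51529), Rational(1, 2))) = Add(4910406, Pow(Add(Rational(25, 81), 51529), Rational(1, 2))) = Add(4910406, Pow(Rational(4173874, 81), Rational(1, 2))) = Add(4910406, Mul(Rational(1, 9), Pow(4173874, Rational(1, 2))))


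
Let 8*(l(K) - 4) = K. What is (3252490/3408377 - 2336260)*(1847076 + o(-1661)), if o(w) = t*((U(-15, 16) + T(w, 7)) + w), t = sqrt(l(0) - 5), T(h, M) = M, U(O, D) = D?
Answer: -2101141725337046040/486911 + 1863307273822020*I/486911 ≈ -4.3152e+12 + 3.8268e+9*I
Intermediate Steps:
l(K) = 4 + K/8
t = I (t = sqrt((4 + (1/8)*0) - 5) = sqrt((4 + 0) - 5) = sqrt(4 - 5) = sqrt(-1) = I ≈ 1.0*I)
o(w) = I*(23 + w) (o(w) = I*((16 + 7) + w) = I*(23 + w))
(3252490/3408377 - 2336260)*(1847076 + o(-1661)) = (3252490/3408377 - 2336260)*(1847076 + I*(23 - 1661)) = (3252490*(1/3408377) - 2336260)*(1847076 + I*(-1638)) = (3252490/3408377 - 2336260)*(1847076 - 1638*I) = -7962851597530*(1847076 - 1638*I)/3408377 = -2101141725337046040/486911 + 1863307273822020*I/486911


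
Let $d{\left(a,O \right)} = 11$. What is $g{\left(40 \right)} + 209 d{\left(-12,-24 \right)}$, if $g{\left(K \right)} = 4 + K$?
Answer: $2343$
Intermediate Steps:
$g{\left(40 \right)} + 209 d{\left(-12,-24 \right)} = \left(4 + 40\right) + 209 \cdot 11 = 44 + 2299 = 2343$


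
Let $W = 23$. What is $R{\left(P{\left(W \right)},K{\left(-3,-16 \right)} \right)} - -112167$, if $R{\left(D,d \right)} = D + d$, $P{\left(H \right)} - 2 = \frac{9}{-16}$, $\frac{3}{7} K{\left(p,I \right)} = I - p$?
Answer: $\frac{5382629}{48} \approx 1.1214 \cdot 10^{5}$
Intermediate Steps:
$K{\left(p,I \right)} = - \frac{7 p}{3} + \frac{7 I}{3}$ ($K{\left(p,I \right)} = \frac{7 \left(I - p\right)}{3} = - \frac{7 p}{3} + \frac{7 I}{3}$)
$P{\left(H \right)} = \frac{23}{16}$ ($P{\left(H \right)} = 2 + \frac{9}{-16} = 2 + 9 \left(- \frac{1}{16}\right) = 2 - \frac{9}{16} = \frac{23}{16}$)
$R{\left(P{\left(W \right)},K{\left(-3,-16 \right)} \right)} - -112167 = \left(\frac{23}{16} + \left(\left(- \frac{7}{3}\right) \left(-3\right) + \frac{7}{3} \left(-16\right)\right)\right) - -112167 = \left(\frac{23}{16} + \left(7 - \frac{112}{3}\right)\right) + 112167 = \left(\frac{23}{16} - \frac{91}{3}\right) + 112167 = - \frac{1387}{48} + 112167 = \frac{5382629}{48}$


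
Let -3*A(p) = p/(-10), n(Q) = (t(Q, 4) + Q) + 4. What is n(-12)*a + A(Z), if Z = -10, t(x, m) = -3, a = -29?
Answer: 956/3 ≈ 318.67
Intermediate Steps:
n(Q) = 1 + Q (n(Q) = (-3 + Q) + 4 = 1 + Q)
A(p) = p/30 (A(p) = -p/(3*(-10)) = -p*(-1)/(3*10) = -(-1)*p/30 = p/30)
n(-12)*a + A(Z) = (1 - 12)*(-29) + (1/30)*(-10) = -11*(-29) - 1/3 = 319 - 1/3 = 956/3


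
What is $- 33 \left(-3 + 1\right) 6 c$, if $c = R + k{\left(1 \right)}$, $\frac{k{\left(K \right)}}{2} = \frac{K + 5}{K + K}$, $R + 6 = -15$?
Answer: $-5940$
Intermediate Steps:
$R = -21$ ($R = -6 - 15 = -21$)
$k{\left(K \right)} = \frac{5 + K}{K}$ ($k{\left(K \right)} = 2 \frac{K + 5}{K + K} = 2 \frac{5 + K}{2 K} = \frac{5 + K}{K}$)
$c = -15$ ($c = -21 + \frac{5 + 1}{1} = -21 + 1 \cdot 6 = -21 + 6 = -15$)
$- 33 \left(-3 + 1\right) 6 c = - 33 \left(-3 + 1\right) 6 \left(-15\right) = - 33 \left(\left(-2\right) 6\right) \left(-15\right) = \left(-33\right) \left(-12\right) \left(-15\right) = 396 \left(-15\right) = -5940$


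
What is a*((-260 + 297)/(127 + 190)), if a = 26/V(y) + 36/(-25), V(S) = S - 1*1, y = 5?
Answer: 9361/15850 ≈ 0.59060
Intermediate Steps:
V(S) = -1 + S (V(S) = S - 1 = -1 + S)
a = 253/50 (a = 26/(-1 + 5) + 36/(-25) = 26/4 + 36*(-1/25) = 26*(¼) - 36/25 = 13/2 - 36/25 = 253/50 ≈ 5.0600)
a*((-260 + 297)/(127 + 190)) = 253*((-260 + 297)/(127 + 190))/50 = 253*(37/317)/50 = 253*(37*(1/317))/50 = (253/50)*(37/317) = 9361/15850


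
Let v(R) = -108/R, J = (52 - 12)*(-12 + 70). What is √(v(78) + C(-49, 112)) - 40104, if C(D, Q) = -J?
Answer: -40104 + I*√392314/13 ≈ -40104.0 + 48.181*I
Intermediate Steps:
J = 2320 (J = 40*58 = 2320)
C(D, Q) = -2320 (C(D, Q) = -1*2320 = -2320)
√(v(78) + C(-49, 112)) - 40104 = √(-108/78 - 2320) - 40104 = √(-108*1/78 - 2320) - 40104 = √(-18/13 - 2320) - 40104 = √(-30178/13) - 40104 = I*√392314/13 - 40104 = -40104 + I*√392314/13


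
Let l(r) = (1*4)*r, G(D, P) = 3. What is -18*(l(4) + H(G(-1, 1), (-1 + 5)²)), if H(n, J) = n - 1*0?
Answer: -342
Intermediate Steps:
H(n, J) = n (H(n, J) = n + 0 = n)
l(r) = 4*r
-18*(l(4) + H(G(-1, 1), (-1 + 5)²)) = -18*(4*4 + 3) = -18*(16 + 3) = -18*19 = -342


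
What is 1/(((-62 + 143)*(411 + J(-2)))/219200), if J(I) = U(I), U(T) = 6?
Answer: 219200/33777 ≈ 6.4896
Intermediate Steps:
J(I) = 6
1/(((-62 + 143)*(411 + J(-2)))/219200) = 1/(((-62 + 143)*(411 + 6))/219200) = 1/((81*417)*(1/219200)) = 1/(33777*(1/219200)) = 1/(33777/219200) = 219200/33777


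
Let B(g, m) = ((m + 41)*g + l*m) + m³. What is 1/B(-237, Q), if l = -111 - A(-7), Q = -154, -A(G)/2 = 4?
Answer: -1/3609621 ≈ -2.7704e-7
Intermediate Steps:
A(G) = -8 (A(G) = -2*4 = -8)
l = -103 (l = -111 - 1*(-8) = -111 + 8 = -103)
B(g, m) = m³ - 103*m + g*(41 + m) (B(g, m) = ((m + 41)*g - 103*m) + m³ = ((41 + m)*g - 103*m) + m³ = (g*(41 + m) - 103*m) + m³ = (-103*m + g*(41 + m)) + m³ = m³ - 103*m + g*(41 + m))
1/B(-237, Q) = 1/((-154)³ - 103*(-154) + 41*(-237) - 237*(-154)) = 1/(-3652264 + 15862 - 9717 + 36498) = 1/(-3609621) = -1/3609621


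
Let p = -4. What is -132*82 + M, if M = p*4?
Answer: -10840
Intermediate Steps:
M = -16 (M = -4*4 = -16)
-132*82 + M = -132*82 - 16 = -10824 - 16 = -10840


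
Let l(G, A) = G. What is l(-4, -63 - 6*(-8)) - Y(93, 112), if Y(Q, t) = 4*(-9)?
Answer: 32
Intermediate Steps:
Y(Q, t) = -36
l(-4, -63 - 6*(-8)) - Y(93, 112) = -4 - 1*(-36) = -4 + 36 = 32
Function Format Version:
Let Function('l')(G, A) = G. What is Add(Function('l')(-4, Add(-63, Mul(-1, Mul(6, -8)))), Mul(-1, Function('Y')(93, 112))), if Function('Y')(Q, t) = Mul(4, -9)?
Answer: 32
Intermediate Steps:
Function('Y')(Q, t) = -36
Add(Function('l')(-4, Add(-63, Mul(-1, Mul(6, -8)))), Mul(-1, Function('Y')(93, 112))) = Add(-4, Mul(-1, -36)) = Add(-4, 36) = 32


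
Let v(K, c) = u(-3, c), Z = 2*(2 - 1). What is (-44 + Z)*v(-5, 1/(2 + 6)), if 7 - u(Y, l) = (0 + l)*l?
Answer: -9387/32 ≈ -293.34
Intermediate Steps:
Z = 2 (Z = 2*1 = 2)
u(Y, l) = 7 - l² (u(Y, l) = 7 - (0 + l)*l = 7 - l*l = 7 - l²)
v(K, c) = 7 - c²
(-44 + Z)*v(-5, 1/(2 + 6)) = (-44 + 2)*(7 - (1/(2 + 6))²) = -42*(7 - (1/8)²) = -42*(7 - (⅛)²) = -42*(7 - 1*1/64) = -42*(7 - 1/64) = -42*447/64 = -9387/32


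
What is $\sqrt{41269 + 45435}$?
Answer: $4 \sqrt{5419} \approx 294.46$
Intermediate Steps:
$\sqrt{41269 + 45435} = \sqrt{86704} = 4 \sqrt{5419}$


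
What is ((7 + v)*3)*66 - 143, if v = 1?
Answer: 1441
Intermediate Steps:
((7 + v)*3)*66 - 143 = ((7 + 1)*3)*66 - 143 = (8*3)*66 - 143 = 24*66 - 143 = 1584 - 143 = 1441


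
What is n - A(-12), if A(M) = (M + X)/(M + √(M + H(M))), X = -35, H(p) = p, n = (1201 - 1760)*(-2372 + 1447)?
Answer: 7239003/14 - 47*I*√6/84 ≈ 5.1707e+5 - 1.3705*I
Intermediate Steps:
n = 517075 (n = -559*(-925) = 517075)
A(M) = (-35 + M)/(M + √2*√M) (A(M) = (M - 35)/(M + √(M + M)) = (-35 + M)/(M + √(2*M)) = (-35 + M)/(M + √2*√M))
n - A(-12) = 517075 - (-35 - 12)/(-12 + √2*√(-12)) = 517075 - (-47)/(-12 + √2*(2*I*√3)) = 517075 - (-47)/(-12 + 2*I*√6) = 517075 + 47/(-12 + 2*I*√6)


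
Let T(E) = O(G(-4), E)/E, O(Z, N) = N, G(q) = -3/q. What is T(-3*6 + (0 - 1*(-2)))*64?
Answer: 64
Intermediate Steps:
T(E) = 1 (T(E) = E/E = 1)
T(-3*6 + (0 - 1*(-2)))*64 = 1*64 = 64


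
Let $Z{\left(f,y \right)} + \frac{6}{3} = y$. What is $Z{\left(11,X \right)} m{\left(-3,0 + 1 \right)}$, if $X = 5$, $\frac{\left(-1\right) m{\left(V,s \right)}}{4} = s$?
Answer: $-12$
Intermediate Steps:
$m{\left(V,s \right)} = - 4 s$
$Z{\left(f,y \right)} = -2 + y$
$Z{\left(11,X \right)} m{\left(-3,0 + 1 \right)} = \left(-2 + 5\right) \left(- 4 \left(0 + 1\right)\right) = 3 \left(\left(-4\right) 1\right) = 3 \left(-4\right) = -12$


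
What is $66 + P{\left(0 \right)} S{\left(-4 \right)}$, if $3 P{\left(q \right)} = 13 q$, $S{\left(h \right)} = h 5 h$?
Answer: $66$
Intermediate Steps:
$S{\left(h \right)} = 5 h^{2}$ ($S{\left(h \right)} = 5 h h = 5 h^{2}$)
$P{\left(q \right)} = \frac{13 q}{3}$
$66 + P{\left(0 \right)} S{\left(-4 \right)} = 66 + \frac{13}{3} \cdot 0 \cdot 5 \left(-4\right)^{2} = 66 + 0 \cdot 5 \cdot 16 = 66 + 0 \cdot 80 = 66 + 0 = 66$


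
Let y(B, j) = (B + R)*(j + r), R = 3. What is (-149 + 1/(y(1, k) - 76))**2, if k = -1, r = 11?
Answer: 28783225/1296 ≈ 22209.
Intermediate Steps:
y(B, j) = (3 + B)*(11 + j) (y(B, j) = (B + 3)*(j + 11) = (3 + B)*(11 + j))
(-149 + 1/(y(1, k) - 76))**2 = (-149 + 1/((33 + 3*(-1) + 11*1 + 1*(-1)) - 76))**2 = (-149 + 1/((33 - 3 + 11 - 1) - 76))**2 = (-149 + 1/(40 - 76))**2 = (-149 + 1/(-36))**2 = (-149 - 1/36)**2 = (-5365/36)**2 = 28783225/1296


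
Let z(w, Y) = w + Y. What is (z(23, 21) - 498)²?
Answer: 206116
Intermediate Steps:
z(w, Y) = Y + w
(z(23, 21) - 498)² = ((21 + 23) - 498)² = (44 - 498)² = (-454)² = 206116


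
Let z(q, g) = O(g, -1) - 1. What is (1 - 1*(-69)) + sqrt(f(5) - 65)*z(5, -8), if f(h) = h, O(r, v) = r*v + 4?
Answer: 70 + 22*I*sqrt(15) ≈ 70.0 + 85.206*I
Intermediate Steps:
O(r, v) = 4 + r*v
z(q, g) = 3 - g (z(q, g) = (4 + g*(-1)) - 1 = (4 - g) - 1 = 3 - g)
(1 - 1*(-69)) + sqrt(f(5) - 65)*z(5, -8) = (1 - 1*(-69)) + sqrt(5 - 65)*(3 - 1*(-8)) = (1 + 69) + sqrt(-60)*(3 + 8) = 70 + (2*I*sqrt(15))*11 = 70 + 22*I*sqrt(15)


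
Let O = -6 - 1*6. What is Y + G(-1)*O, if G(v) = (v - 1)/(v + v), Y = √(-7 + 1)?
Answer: -12 + I*√6 ≈ -12.0 + 2.4495*I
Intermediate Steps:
O = -12 (O = -6 - 6 = -12)
Y = I*√6 (Y = √(-6) = I*√6 ≈ 2.4495*I)
G(v) = (-1 + v)/(2*v) (G(v) = (-1 + v)/((2*v)) = (-1 + v)*(1/(2*v)) = (-1 + v)/(2*v))
Y + G(-1)*O = I*√6 + ((½)*(-1 - 1)/(-1))*(-12) = I*√6 + ((½)*(-1)*(-2))*(-12) = I*√6 + 1*(-12) = I*√6 - 12 = -12 + I*√6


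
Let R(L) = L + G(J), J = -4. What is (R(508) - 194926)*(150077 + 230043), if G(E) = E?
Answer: -73903690640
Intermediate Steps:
R(L) = -4 + L (R(L) = L - 4 = -4 + L)
(R(508) - 194926)*(150077 + 230043) = ((-4 + 508) - 194926)*(150077 + 230043) = (504 - 194926)*380120 = -194422*380120 = -73903690640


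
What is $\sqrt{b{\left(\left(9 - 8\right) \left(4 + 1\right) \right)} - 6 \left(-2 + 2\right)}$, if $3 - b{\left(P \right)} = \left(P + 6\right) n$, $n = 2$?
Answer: $i \sqrt{19} \approx 4.3589 i$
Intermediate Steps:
$b{\left(P \right)} = -9 - 2 P$ ($b{\left(P \right)} = 3 - \left(P + 6\right) 2 = 3 - \left(6 + P\right) 2 = 3 - \left(12 + 2 P\right) = -9 - 2 P$)
$\sqrt{b{\left(\left(9 - 8\right) \left(4 + 1\right) \right)} - 6 \left(-2 + 2\right)} = \sqrt{\left(-9 - 2 \left(9 - 8\right) \left(4 + 1\right)\right) - 6 \left(-2 + 2\right)} = \sqrt{\left(-9 - 2 \cdot 1 \cdot 5\right) - 0} = \sqrt{\left(-9 - 10\right) + 0} = \sqrt{-19 + 0} = \sqrt{-19} = i \sqrt{19}$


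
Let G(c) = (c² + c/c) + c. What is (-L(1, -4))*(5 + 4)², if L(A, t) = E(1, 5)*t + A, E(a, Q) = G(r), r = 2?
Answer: 2187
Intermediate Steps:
G(c) = 1 + c + c² (G(c) = (c² + 1) + c = (1 + c²) + c = 1 + c + c²)
E(a, Q) = 7 (E(a, Q) = 1 + 2 + 2² = 1 + 2 + 4 = 7)
L(A, t) = A + 7*t (L(A, t) = 7*t + A = A + 7*t)
(-L(1, -4))*(5 + 4)² = (-(1 + 7*(-4)))*(5 + 4)² = -(1 - 28)*9² = -1*(-27)*81 = 27*81 = 2187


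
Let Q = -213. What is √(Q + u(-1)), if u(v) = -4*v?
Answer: I*√209 ≈ 14.457*I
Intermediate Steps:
√(Q + u(-1)) = √(-213 - 4*(-1)) = √(-213 + 4) = √(-209) = I*√209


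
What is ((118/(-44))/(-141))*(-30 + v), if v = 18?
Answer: -118/517 ≈ -0.22824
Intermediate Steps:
((118/(-44))/(-141))*(-30 + v) = ((118/(-44))/(-141))*(-30 + 18) = ((118*(-1/44))*(-1/141))*(-12) = -59/22*(-1/141)*(-12) = (59/3102)*(-12) = -118/517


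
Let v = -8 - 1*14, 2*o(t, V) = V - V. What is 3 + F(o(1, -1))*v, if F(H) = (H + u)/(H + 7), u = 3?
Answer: -45/7 ≈ -6.4286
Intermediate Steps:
o(t, V) = 0 (o(t, V) = (V - V)/2 = (1/2)*0 = 0)
F(H) = (3 + H)/(7 + H) (F(H) = (H + 3)/(H + 7) = (3 + H)/(7 + H))
v = -22 (v = -8 - 14 = -22)
3 + F(o(1, -1))*v = 3 + ((3 + 0)/(7 + 0))*(-22) = 3 + (3/7)*(-22) = 3 - 66/7 = -45/7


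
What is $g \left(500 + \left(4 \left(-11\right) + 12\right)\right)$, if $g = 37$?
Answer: $17316$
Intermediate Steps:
$g \left(500 + \left(4 \left(-11\right) + 12\right)\right) = 37 \left(500 + \left(4 \left(-11\right) + 12\right)\right) = 37 \left(500 + \left(-44 + 12\right)\right) = 37 \left(500 - 32\right) = 37 \cdot 468 = 17316$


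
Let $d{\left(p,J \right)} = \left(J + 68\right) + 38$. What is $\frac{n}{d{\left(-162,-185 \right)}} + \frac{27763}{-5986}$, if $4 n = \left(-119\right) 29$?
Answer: $\frac{5942289}{945788} \approx 6.2829$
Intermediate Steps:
$n = - \frac{3451}{4}$ ($n = \frac{\left(-119\right) 29}{4} = \frac{1}{4} \left(-3451\right) = - \frac{3451}{4} \approx -862.75$)
$d{\left(p,J \right)} = 106 + J$ ($d{\left(p,J \right)} = \left(68 + J\right) + 38 = 106 + J$)
$\frac{n}{d{\left(-162,-185 \right)}} + \frac{27763}{-5986} = - \frac{3451}{4 \left(106 - 185\right)} + \frac{27763}{-5986} = - \frac{3451}{4 \left(-79\right)} + 27763 \left(- \frac{1}{5986}\right) = \left(- \frac{3451}{4}\right) \left(- \frac{1}{79}\right) - \frac{27763}{5986} = \frac{3451}{316} - \frac{27763}{5986} = \frac{5942289}{945788}$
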